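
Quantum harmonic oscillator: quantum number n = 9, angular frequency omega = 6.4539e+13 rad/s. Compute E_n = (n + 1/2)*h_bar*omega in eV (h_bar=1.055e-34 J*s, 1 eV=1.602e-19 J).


E = (n + 1/2) * h_bar * omega
= (9 + 0.5) * 1.055e-34 * 6.4539e+13
= 9.5 * 6.8089e-21
= 6.4684e-20 J
= 0.4038 eV

0.4038


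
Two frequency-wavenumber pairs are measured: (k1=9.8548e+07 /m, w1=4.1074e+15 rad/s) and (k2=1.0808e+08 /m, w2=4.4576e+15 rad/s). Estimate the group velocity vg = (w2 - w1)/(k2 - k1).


vg = (w2 - w1) / (k2 - k1)
= (4.4576e+15 - 4.1074e+15) / (1.0808e+08 - 9.8548e+07)
= 3.5020e+14 / 9.5320e+06
= 3.6739e+07 m/s

3.6739e+07


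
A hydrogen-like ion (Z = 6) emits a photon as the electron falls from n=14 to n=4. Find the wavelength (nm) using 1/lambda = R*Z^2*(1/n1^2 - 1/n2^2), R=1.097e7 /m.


1/lambda = R * Z^2 * (1/n1^2 - 1/n2^2)
= 1.097e7 * 6^2 * (1/4^2 - 1/14^2)
= 1.097e7 * 36 * (0.0625 - 0.005102)
= 2.2668e+07 /m
lambda = 1 / 2.2668e+07
= 44.1158 nm

44.1158


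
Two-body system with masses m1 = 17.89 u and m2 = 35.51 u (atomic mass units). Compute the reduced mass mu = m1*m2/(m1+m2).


mu = m1 * m2 / (m1 + m2)
= 17.89 * 35.51 / (17.89 + 35.51)
= 635.2739 / 53.4
= 11.8965 u

11.8965


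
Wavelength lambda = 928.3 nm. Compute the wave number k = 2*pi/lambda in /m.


k = 2 * pi / lambda
= 6.2832 / (928.3e-9)
= 6.2832 / 9.2830e-07
= 6.7685e+06 /m

6.7685e+06


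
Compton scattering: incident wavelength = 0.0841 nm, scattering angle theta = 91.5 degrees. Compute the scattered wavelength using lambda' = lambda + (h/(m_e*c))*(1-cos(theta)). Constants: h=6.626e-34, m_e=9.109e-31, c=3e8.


Compton wavelength: h/(m_e*c) = 2.4247e-12 m
d_lambda = 2.4247e-12 * (1 - cos(91.5 deg))
= 2.4247e-12 * 1.026177
= 2.4882e-12 m = 0.002488 nm
lambda' = 0.0841 + 0.002488
= 0.086588 nm

0.086588


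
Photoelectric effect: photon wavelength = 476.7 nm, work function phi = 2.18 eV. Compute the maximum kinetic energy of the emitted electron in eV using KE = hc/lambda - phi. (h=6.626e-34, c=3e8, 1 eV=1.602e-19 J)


E_photon = hc / lambda
= (6.626e-34)(3e8) / (476.7e-9)
= 4.1699e-19 J
= 2.6029 eV
KE = E_photon - phi
= 2.6029 - 2.18
= 0.4229 eV

0.4229


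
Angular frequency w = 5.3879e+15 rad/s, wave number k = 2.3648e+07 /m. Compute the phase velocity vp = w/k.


vp = w / k
= 5.3879e+15 / 2.3648e+07
= 2.2784e+08 m/s

2.2784e+08


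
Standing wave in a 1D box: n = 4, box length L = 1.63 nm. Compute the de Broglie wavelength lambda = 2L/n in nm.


lambda = 2L / n
= 2 * 1.63 / 4
= 3.26 / 4
= 0.815 nm

0.815


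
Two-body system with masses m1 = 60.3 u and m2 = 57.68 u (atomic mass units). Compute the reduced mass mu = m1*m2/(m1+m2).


mu = m1 * m2 / (m1 + m2)
= 60.3 * 57.68 / (60.3 + 57.68)
= 3478.104 / 117.98
= 29.4805 u

29.4805


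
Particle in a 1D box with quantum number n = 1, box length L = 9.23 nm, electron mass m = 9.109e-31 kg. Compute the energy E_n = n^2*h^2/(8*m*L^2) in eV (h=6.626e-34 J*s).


E = n^2 * h^2 / (8 * m * L^2)
= 1^2 * (6.626e-34)^2 / (8 * 9.109e-31 * (9.23e-9)^2)
= 1 * 4.3904e-67 / (8 * 9.109e-31 * 8.5193e-17)
= 7.0719e-22 J
= 0.0044 eV

0.0044


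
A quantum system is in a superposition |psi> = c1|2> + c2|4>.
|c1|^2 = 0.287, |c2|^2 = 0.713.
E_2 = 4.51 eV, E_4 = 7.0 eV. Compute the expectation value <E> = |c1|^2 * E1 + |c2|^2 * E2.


<E> = |c1|^2 * E1 + |c2|^2 * E2
= 0.287 * 4.51 + 0.713 * 7.0
= 1.2944 + 4.991
= 6.2854 eV

6.2854


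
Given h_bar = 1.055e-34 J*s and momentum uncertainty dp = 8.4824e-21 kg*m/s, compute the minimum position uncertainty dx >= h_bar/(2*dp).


dx = h_bar / (2 * dp)
= 1.055e-34 / (2 * 8.4824e-21)
= 1.055e-34 / 1.6965e-20
= 6.2188e-15 m

6.2188e-15


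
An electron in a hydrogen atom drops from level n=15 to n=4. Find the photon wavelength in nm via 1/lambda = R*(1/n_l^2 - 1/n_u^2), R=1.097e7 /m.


1/lambda = R * (1/n_l^2 - 1/n_u^2)
= 1.097e7 * (1/4^2 - 1/15^2)
= 1.097e7 * (0.0625 - 0.004444)
= 1.097e7 * 0.058056
= 6.3687e+05 /m
lambda = 1 / 6.3687e+05 = 1570.1805 nm

1570.1805


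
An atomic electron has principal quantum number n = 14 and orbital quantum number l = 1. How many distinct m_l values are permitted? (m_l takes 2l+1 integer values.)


m_l ranges from -l to +l in integer steps
So m_l goes from -1 to +1
Count = 2l + 1 = 2*1 + 1
= 3

3


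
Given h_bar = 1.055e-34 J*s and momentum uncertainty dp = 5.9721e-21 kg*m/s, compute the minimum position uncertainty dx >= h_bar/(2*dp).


dx = h_bar / (2 * dp)
= 1.055e-34 / (2 * 5.9721e-21)
= 1.055e-34 / 1.1944e-20
= 8.8327e-15 m

8.8327e-15


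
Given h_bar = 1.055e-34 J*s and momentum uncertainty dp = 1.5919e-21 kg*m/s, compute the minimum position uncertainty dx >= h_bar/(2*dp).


dx = h_bar / (2 * dp)
= 1.055e-34 / (2 * 1.5919e-21)
= 1.055e-34 / 3.1838e-21
= 3.3137e-14 m

3.3137e-14


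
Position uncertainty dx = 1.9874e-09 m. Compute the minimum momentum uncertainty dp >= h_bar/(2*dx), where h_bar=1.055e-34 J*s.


dp = h_bar / (2 * dx)
= 1.055e-34 / (2 * 1.9874e-09)
= 1.055e-34 / 3.9748e-09
= 2.6542e-26 kg*m/s

2.6542e-26


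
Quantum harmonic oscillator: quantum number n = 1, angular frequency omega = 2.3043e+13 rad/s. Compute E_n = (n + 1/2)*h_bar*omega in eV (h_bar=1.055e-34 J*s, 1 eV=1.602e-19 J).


E = (n + 1/2) * h_bar * omega
= (1 + 0.5) * 1.055e-34 * 2.3043e+13
= 1.5 * 2.4310e-21
= 3.6466e-21 J
= 0.0228 eV

0.0228


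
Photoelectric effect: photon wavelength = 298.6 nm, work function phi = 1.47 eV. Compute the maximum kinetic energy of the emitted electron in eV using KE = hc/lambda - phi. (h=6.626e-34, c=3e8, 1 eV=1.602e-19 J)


E_photon = hc / lambda
= (6.626e-34)(3e8) / (298.6e-9)
= 6.6571e-19 J
= 4.1555 eV
KE = E_photon - phi
= 4.1555 - 1.47
= 2.6855 eV

2.6855


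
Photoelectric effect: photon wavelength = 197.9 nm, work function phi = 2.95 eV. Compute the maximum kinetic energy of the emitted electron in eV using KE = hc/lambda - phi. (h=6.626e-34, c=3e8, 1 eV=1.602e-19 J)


E_photon = hc / lambda
= (6.626e-34)(3e8) / (197.9e-9)
= 1.0044e-18 J
= 6.27 eV
KE = E_photon - phi
= 6.27 - 2.95
= 3.32 eV

3.32


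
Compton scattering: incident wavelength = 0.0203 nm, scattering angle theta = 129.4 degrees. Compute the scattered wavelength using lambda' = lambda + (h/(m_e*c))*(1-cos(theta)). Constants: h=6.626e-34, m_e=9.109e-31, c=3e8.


Compton wavelength: h/(m_e*c) = 2.4247e-12 m
d_lambda = 2.4247e-12 * (1 - cos(129.4 deg))
= 2.4247e-12 * 1.634731
= 3.9637e-12 m = 0.003964 nm
lambda' = 0.0203 + 0.003964
= 0.024264 nm

0.024264


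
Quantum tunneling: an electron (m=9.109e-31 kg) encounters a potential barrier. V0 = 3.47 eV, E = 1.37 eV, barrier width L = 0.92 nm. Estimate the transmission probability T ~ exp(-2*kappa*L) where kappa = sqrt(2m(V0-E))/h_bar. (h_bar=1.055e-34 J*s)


V0 - E = 2.1 eV = 3.3642e-19 J
kappa = sqrt(2 * m * (V0-E)) / h_bar
= sqrt(2 * 9.109e-31 * 3.3642e-19) / 1.055e-34
= 7.4206e+09 /m
2*kappa*L = 2 * 7.4206e+09 * 0.92e-9
= 13.6539
T = exp(-13.6539) = 1.175406e-06

1.175406e-06


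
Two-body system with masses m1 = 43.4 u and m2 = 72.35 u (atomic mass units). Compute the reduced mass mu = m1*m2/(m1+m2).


mu = m1 * m2 / (m1 + m2)
= 43.4 * 72.35 / (43.4 + 72.35)
= 3139.99 / 115.75
= 27.1273 u

27.1273


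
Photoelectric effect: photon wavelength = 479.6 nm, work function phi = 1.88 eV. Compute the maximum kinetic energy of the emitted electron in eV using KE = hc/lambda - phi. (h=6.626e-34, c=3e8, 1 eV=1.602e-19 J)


E_photon = hc / lambda
= (6.626e-34)(3e8) / (479.6e-9)
= 4.1447e-19 J
= 2.5872 eV
KE = E_photon - phi
= 2.5872 - 1.88
= 0.7072 eV

0.7072


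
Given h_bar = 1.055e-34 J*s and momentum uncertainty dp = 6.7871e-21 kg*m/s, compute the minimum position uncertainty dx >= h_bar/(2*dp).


dx = h_bar / (2 * dp)
= 1.055e-34 / (2 * 6.7871e-21)
= 1.055e-34 / 1.3574e-20
= 7.7721e-15 m

7.7721e-15


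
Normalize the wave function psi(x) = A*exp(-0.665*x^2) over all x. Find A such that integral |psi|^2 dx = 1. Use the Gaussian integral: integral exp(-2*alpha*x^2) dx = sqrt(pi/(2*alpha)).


integral |psi|^2 dx = A^2 * sqrt(pi/(2*alpha)) = 1
A^2 = sqrt(2*alpha/pi)
= sqrt(2 * 0.665 / pi)
= 0.650655
A = sqrt(0.650655)
= 0.8066

0.8066


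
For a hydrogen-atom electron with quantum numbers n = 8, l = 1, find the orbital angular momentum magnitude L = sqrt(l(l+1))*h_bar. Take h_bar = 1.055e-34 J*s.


L = sqrt(l*(l+1)) * h_bar
= sqrt(1 * 2) * 1.055e-34
= sqrt(2) * 1.055e-34
= 1.4142 * 1.055e-34
= 1.4920e-34 J*s

1.4920e-34


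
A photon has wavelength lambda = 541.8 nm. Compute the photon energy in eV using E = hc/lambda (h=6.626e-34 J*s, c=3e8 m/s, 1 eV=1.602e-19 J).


E = hc / lambda
= (6.626e-34)(3e8) / (541.8e-9)
= 1.9878e-25 / 5.4180e-07
= 3.6689e-19 J
Converting to eV: 3.6689e-19 / 1.602e-19
= 2.2902 eV

2.2902


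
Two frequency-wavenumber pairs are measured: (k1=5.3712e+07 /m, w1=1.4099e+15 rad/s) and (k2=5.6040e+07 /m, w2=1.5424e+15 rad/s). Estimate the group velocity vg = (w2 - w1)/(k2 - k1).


vg = (w2 - w1) / (k2 - k1)
= (1.5424e+15 - 1.4099e+15) / (5.6040e+07 - 5.3712e+07)
= 1.3250e+14 / 2.3280e+06
= 5.6916e+07 m/s

5.6916e+07


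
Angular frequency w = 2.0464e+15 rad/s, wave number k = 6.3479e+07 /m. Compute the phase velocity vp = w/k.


vp = w / k
= 2.0464e+15 / 6.3479e+07
= 3.2237e+07 m/s

3.2237e+07


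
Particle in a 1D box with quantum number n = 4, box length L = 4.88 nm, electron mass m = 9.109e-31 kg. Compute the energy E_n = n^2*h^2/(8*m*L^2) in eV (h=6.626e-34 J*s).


E = n^2 * h^2 / (8 * m * L^2)
= 4^2 * (6.626e-34)^2 / (8 * 9.109e-31 * (4.88e-9)^2)
= 16 * 4.3904e-67 / (8 * 9.109e-31 * 2.3814e-17)
= 4.0478e-20 J
= 0.2527 eV

0.2527


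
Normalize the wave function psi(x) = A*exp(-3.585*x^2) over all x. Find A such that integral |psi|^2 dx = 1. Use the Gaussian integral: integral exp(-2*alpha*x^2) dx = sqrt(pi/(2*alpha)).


integral |psi|^2 dx = A^2 * sqrt(pi/(2*alpha)) = 1
A^2 = sqrt(2*alpha/pi)
= sqrt(2 * 3.585 / pi)
= 1.510722
A = sqrt(1.510722)
= 1.2291

1.2291


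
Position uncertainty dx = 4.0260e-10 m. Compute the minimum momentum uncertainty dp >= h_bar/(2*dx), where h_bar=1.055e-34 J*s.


dp = h_bar / (2 * dx)
= 1.055e-34 / (2 * 4.0260e-10)
= 1.055e-34 / 8.0520e-10
= 1.3102e-25 kg*m/s

1.3102e-25


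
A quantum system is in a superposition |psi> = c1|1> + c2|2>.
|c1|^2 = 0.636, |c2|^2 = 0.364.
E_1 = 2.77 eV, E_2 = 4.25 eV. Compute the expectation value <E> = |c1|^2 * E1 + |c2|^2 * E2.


<E> = |c1|^2 * E1 + |c2|^2 * E2
= 0.636 * 2.77 + 0.364 * 4.25
= 1.7617 + 1.547
= 3.3087 eV

3.3087


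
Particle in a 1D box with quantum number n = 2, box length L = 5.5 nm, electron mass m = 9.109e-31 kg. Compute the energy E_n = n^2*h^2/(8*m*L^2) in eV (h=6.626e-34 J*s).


E = n^2 * h^2 / (8 * m * L^2)
= 2^2 * (6.626e-34)^2 / (8 * 9.109e-31 * (5.5e-9)^2)
= 4 * 4.3904e-67 / (8 * 9.109e-31 * 3.0250e-17)
= 7.9667e-21 J
= 0.0497 eV

0.0497


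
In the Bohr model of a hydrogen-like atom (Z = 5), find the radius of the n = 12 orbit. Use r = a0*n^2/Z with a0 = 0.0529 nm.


r = a0 * n^2 / Z
= 0.0529 * 12^2 / 5
= 0.0529 * 144 / 5
= 1.5235 nm

1.5235


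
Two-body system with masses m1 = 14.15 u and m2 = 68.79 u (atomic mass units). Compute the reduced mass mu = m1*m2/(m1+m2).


mu = m1 * m2 / (m1 + m2)
= 14.15 * 68.79 / (14.15 + 68.79)
= 973.3785 / 82.94
= 11.7359 u

11.7359


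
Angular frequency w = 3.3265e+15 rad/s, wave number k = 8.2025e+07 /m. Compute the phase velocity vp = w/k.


vp = w / k
= 3.3265e+15 / 8.2025e+07
= 4.0555e+07 m/s

4.0555e+07


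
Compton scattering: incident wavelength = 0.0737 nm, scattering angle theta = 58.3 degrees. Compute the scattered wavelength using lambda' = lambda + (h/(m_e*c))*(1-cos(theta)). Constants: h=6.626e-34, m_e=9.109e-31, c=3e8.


Compton wavelength: h/(m_e*c) = 2.4247e-12 m
d_lambda = 2.4247e-12 * (1 - cos(58.3 deg))
= 2.4247e-12 * 0.474528
= 1.1506e-12 m = 0.001151 nm
lambda' = 0.0737 + 0.001151
= 0.074851 nm

0.074851


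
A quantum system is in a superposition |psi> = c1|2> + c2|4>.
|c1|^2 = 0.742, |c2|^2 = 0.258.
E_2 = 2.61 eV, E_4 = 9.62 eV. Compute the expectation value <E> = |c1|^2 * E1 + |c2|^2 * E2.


<E> = |c1|^2 * E1 + |c2|^2 * E2
= 0.742 * 2.61 + 0.258 * 9.62
= 1.9366 + 2.482
= 4.4186 eV

4.4186


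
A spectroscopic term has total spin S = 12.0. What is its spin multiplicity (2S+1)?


Spin multiplicity = 2S + 1
= 2 * 12.0 + 1
= 24.0 + 1
= 25

25


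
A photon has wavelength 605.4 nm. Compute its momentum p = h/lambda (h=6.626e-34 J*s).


p = h / lambda
= 6.626e-34 / (605.4e-9)
= 6.626e-34 / 6.0540e-07
= 1.0945e-27 kg*m/s

1.0945e-27


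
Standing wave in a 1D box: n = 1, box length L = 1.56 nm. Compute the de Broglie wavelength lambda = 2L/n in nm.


lambda = 2L / n
= 2 * 1.56 / 1
= 3.12 / 1
= 3.12 nm

3.12


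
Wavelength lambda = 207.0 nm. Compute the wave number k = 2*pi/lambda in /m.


k = 2 * pi / lambda
= 6.2832 / (207.0e-9)
= 6.2832 / 2.0700e-07
= 3.0354e+07 /m

3.0354e+07


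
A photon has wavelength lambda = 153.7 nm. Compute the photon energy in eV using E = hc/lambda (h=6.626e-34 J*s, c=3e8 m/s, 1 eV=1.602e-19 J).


E = hc / lambda
= (6.626e-34)(3e8) / (153.7e-9)
= 1.9878e-25 / 1.5370e-07
= 1.2933e-18 J
Converting to eV: 1.2933e-18 / 1.602e-19
= 8.073 eV

8.073


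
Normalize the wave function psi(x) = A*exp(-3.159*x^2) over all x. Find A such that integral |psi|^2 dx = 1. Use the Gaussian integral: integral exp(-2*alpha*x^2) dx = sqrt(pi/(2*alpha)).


integral |psi|^2 dx = A^2 * sqrt(pi/(2*alpha)) = 1
A^2 = sqrt(2*alpha/pi)
= sqrt(2 * 3.159 / pi)
= 1.418126
A = sqrt(1.418126)
= 1.1909

1.1909


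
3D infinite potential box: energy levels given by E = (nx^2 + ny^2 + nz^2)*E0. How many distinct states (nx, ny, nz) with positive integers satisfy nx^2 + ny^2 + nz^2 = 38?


Enumerate all (nx, ny, nz) with nx^2 + ny^2 + nz^2 = 38:
(1,1,6)
(1,6,1)
(2,3,5)
(2,5,3)
(3,2,5)
(3,5,2)
(5,2,3)
(5,3,2)
(6,1,1)
Total degeneracy = 9

9


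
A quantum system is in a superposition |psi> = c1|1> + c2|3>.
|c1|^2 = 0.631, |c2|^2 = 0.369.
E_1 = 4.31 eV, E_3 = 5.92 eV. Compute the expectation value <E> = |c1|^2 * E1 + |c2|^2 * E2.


<E> = |c1|^2 * E1 + |c2|^2 * E2
= 0.631 * 4.31 + 0.369 * 5.92
= 2.7196 + 2.1845
= 4.9041 eV

4.9041


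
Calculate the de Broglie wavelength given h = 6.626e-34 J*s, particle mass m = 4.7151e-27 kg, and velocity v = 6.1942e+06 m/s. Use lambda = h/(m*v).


lambda = h / (m * v)
= 6.626e-34 / (4.7151e-27 * 6.1942e+06)
= 6.626e-34 / 2.9206e-20
= 2.2687e-14 m

2.2687e-14


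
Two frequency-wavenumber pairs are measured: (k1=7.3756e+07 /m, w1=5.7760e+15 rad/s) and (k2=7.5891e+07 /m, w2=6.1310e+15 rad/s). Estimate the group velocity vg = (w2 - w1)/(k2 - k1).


vg = (w2 - w1) / (k2 - k1)
= (6.1310e+15 - 5.7760e+15) / (7.5891e+07 - 7.3756e+07)
= 3.5500e+14 / 2.1350e+06
= 1.6628e+08 m/s

1.6628e+08


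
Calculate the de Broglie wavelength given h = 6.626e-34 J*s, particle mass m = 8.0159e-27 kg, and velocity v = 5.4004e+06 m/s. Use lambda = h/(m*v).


lambda = h / (m * v)
= 6.626e-34 / (8.0159e-27 * 5.4004e+06)
= 6.626e-34 / 4.3289e-20
= 1.5306e-14 m

1.5306e-14


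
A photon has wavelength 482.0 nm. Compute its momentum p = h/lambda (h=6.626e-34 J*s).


p = h / lambda
= 6.626e-34 / (482.0e-9)
= 6.626e-34 / 4.8200e-07
= 1.3747e-27 kg*m/s

1.3747e-27


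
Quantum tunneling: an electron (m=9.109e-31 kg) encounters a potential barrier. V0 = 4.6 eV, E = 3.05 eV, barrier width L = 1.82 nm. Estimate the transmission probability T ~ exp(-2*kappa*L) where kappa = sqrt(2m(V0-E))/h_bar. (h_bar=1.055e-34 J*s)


V0 - E = 1.55 eV = 2.4831e-19 J
kappa = sqrt(2 * m * (V0-E)) / h_bar
= sqrt(2 * 9.109e-31 * 2.4831e-19) / 1.055e-34
= 6.3752e+09 /m
2*kappa*L = 2 * 6.3752e+09 * 1.82e-9
= 23.2058
T = exp(-23.2058) = 8.353202e-11

8.353202e-11


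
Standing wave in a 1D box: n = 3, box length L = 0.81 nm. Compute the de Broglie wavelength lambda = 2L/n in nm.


lambda = 2L / n
= 2 * 0.81 / 3
= 1.62 / 3
= 0.54 nm

0.54


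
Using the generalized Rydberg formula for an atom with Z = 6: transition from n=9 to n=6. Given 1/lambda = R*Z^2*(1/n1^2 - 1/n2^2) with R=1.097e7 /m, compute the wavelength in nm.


1/lambda = R * Z^2 * (1/n1^2 - 1/n2^2)
= 1.097e7 * 6^2 * (1/6^2 - 1/9^2)
= 1.097e7 * 36 * (0.027778 - 0.012346)
= 6.0944e+06 /m
lambda = 1 / 6.0944e+06
= 164.0839 nm

164.0839


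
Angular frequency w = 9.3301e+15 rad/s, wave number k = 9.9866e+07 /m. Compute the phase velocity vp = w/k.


vp = w / k
= 9.3301e+15 / 9.9866e+07
= 9.3426e+07 m/s

9.3426e+07


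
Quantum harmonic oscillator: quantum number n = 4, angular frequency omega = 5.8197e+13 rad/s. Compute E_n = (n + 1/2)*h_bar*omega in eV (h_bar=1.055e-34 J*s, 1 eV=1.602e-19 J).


E = (n + 1/2) * h_bar * omega
= (4 + 0.5) * 1.055e-34 * 5.8197e+13
= 4.5 * 6.1398e-21
= 2.7629e-20 J
= 0.1725 eV

0.1725


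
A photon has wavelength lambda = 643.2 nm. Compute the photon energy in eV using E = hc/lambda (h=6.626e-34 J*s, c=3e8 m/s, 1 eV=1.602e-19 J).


E = hc / lambda
= (6.626e-34)(3e8) / (643.2e-9)
= 1.9878e-25 / 6.4320e-07
= 3.0905e-19 J
Converting to eV: 3.0905e-19 / 1.602e-19
= 1.9291 eV

1.9291


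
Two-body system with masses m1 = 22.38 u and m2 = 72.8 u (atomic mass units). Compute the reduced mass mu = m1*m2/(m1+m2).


mu = m1 * m2 / (m1 + m2)
= 22.38 * 72.8 / (22.38 + 72.8)
= 1629.264 / 95.18
= 17.1177 u

17.1177


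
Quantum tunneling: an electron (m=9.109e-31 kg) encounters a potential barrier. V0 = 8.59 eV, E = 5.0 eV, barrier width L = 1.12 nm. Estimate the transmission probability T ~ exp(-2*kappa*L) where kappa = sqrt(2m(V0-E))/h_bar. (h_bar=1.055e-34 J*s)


V0 - E = 3.59 eV = 5.7512e-19 J
kappa = sqrt(2 * m * (V0-E)) / h_bar
= sqrt(2 * 9.109e-31 * 5.7512e-19) / 1.055e-34
= 9.7023e+09 /m
2*kappa*L = 2 * 9.7023e+09 * 1.12e-9
= 21.7332
T = exp(-21.7332) = 3.642300e-10

3.642300e-10


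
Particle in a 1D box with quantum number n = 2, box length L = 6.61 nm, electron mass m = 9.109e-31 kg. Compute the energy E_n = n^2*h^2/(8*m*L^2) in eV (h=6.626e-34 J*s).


E = n^2 * h^2 / (8 * m * L^2)
= 2^2 * (6.626e-34)^2 / (8 * 9.109e-31 * (6.61e-9)^2)
= 4 * 4.3904e-67 / (8 * 9.109e-31 * 4.3692e-17)
= 5.5157e-21 J
= 0.0344 eV

0.0344


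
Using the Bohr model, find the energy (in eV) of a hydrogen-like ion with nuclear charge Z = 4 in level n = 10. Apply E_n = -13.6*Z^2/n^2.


E_n = -13.6 * Z^2 / n^2
= -13.6 * 4^2 / 10^2
= -13.6 * 16 / 100
= -2.176 eV

-2.176


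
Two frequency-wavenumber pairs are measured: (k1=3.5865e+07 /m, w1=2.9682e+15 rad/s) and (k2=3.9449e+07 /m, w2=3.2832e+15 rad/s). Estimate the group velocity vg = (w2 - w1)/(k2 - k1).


vg = (w2 - w1) / (k2 - k1)
= (3.2832e+15 - 2.9682e+15) / (3.9449e+07 - 3.5865e+07)
= 3.1500e+14 / 3.5840e+06
= 8.7891e+07 m/s

8.7891e+07


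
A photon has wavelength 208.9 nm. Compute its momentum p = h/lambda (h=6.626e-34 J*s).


p = h / lambda
= 6.626e-34 / (208.9e-9)
= 6.626e-34 / 2.0890e-07
= 3.1719e-27 kg*m/s

3.1719e-27


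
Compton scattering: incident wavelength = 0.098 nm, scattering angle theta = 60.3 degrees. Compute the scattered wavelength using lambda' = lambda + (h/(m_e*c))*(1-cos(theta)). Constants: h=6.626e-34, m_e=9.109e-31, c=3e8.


Compton wavelength: h/(m_e*c) = 2.4247e-12 m
d_lambda = 2.4247e-12 * (1 - cos(60.3 deg))
= 2.4247e-12 * 0.504541
= 1.2234e-12 m = 0.001223 nm
lambda' = 0.098 + 0.001223
= 0.099223 nm

0.099223


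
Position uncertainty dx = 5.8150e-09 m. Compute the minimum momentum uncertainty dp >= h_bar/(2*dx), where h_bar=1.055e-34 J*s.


dp = h_bar / (2 * dx)
= 1.055e-34 / (2 * 5.8150e-09)
= 1.055e-34 / 1.1630e-08
= 9.0714e-27 kg*m/s

9.0714e-27


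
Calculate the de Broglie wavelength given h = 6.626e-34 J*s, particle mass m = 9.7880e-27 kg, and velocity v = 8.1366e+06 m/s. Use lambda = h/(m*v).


lambda = h / (m * v)
= 6.626e-34 / (9.7880e-27 * 8.1366e+06)
= 6.626e-34 / 7.9641e-20
= 8.3198e-15 m

8.3198e-15


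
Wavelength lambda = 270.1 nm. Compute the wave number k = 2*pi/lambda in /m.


k = 2 * pi / lambda
= 6.2832 / (270.1e-9)
= 6.2832 / 2.7010e-07
= 2.3262e+07 /m

2.3262e+07


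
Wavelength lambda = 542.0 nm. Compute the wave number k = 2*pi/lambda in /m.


k = 2 * pi / lambda
= 6.2832 / (542.0e-9)
= 6.2832 / 5.4200e-07
= 1.1593e+07 /m

1.1593e+07


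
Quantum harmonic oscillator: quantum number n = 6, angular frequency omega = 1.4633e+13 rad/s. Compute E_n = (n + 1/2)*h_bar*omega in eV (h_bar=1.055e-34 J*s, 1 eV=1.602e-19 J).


E = (n + 1/2) * h_bar * omega
= (6 + 0.5) * 1.055e-34 * 1.4633e+13
= 6.5 * 1.5438e-21
= 1.0035e-20 J
= 0.0626 eV

0.0626


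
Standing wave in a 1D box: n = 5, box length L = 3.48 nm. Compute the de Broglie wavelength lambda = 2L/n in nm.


lambda = 2L / n
= 2 * 3.48 / 5
= 6.96 / 5
= 1.392 nm

1.392


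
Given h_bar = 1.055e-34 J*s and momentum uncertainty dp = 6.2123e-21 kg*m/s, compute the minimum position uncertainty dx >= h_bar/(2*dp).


dx = h_bar / (2 * dp)
= 1.055e-34 / (2 * 6.2123e-21)
= 1.055e-34 / 1.2425e-20
= 8.4912e-15 m

8.4912e-15


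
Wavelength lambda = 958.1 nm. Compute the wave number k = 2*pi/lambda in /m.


k = 2 * pi / lambda
= 6.2832 / (958.1e-9)
= 6.2832 / 9.5810e-07
= 6.5580e+06 /m

6.5580e+06


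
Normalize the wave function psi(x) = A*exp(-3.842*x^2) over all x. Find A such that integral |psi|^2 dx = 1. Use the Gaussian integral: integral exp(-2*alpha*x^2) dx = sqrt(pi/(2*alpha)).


integral |psi|^2 dx = A^2 * sqrt(pi/(2*alpha)) = 1
A^2 = sqrt(2*alpha/pi)
= sqrt(2 * 3.842 / pi)
= 1.563935
A = sqrt(1.563935)
= 1.2506

1.2506


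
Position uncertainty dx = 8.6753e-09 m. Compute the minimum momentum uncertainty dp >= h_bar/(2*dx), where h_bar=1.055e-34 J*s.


dp = h_bar / (2 * dx)
= 1.055e-34 / (2 * 8.6753e-09)
= 1.055e-34 / 1.7351e-08
= 6.0805e-27 kg*m/s

6.0805e-27


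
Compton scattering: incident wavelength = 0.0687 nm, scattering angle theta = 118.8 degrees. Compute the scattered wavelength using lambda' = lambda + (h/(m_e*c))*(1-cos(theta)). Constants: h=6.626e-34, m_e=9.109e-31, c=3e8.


Compton wavelength: h/(m_e*c) = 2.4247e-12 m
d_lambda = 2.4247e-12 * (1 - cos(118.8 deg))
= 2.4247e-12 * 1.481754
= 3.5928e-12 m = 0.003593 nm
lambda' = 0.0687 + 0.003593
= 0.072293 nm

0.072293


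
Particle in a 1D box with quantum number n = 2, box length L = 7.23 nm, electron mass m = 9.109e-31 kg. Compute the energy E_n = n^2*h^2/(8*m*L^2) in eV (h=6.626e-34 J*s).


E = n^2 * h^2 / (8 * m * L^2)
= 2^2 * (6.626e-34)^2 / (8 * 9.109e-31 * (7.23e-9)^2)
= 4 * 4.3904e-67 / (8 * 9.109e-31 * 5.2273e-17)
= 4.6103e-21 J
= 0.0288 eV

0.0288


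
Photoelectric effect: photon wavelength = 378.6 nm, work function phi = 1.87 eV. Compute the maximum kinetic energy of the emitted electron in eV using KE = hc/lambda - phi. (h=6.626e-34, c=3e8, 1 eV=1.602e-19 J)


E_photon = hc / lambda
= (6.626e-34)(3e8) / (378.6e-9)
= 5.2504e-19 J
= 3.2774 eV
KE = E_photon - phi
= 3.2774 - 1.87
= 1.4074 eV

1.4074


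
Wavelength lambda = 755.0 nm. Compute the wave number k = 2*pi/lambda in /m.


k = 2 * pi / lambda
= 6.2832 / (755.0e-9)
= 6.2832 / 7.5500e-07
= 8.3221e+06 /m

8.3221e+06


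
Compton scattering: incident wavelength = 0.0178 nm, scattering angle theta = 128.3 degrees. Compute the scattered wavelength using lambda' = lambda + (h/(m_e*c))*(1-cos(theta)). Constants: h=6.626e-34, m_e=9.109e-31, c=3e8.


Compton wavelength: h/(m_e*c) = 2.4247e-12 m
d_lambda = 2.4247e-12 * (1 - cos(128.3 deg))
= 2.4247e-12 * 1.619779
= 3.9275e-12 m = 0.003927 nm
lambda' = 0.0178 + 0.003927
= 0.021727 nm

0.021727


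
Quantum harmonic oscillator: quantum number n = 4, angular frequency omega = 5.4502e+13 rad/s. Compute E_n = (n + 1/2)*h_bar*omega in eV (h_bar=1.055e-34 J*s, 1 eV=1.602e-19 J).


E = (n + 1/2) * h_bar * omega
= (4 + 0.5) * 1.055e-34 * 5.4502e+13
= 4.5 * 5.7500e-21
= 2.5875e-20 J
= 0.1615 eV

0.1615


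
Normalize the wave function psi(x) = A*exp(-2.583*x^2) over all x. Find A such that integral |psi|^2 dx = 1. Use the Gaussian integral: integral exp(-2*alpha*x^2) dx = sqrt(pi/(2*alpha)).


integral |psi|^2 dx = A^2 * sqrt(pi/(2*alpha)) = 1
A^2 = sqrt(2*alpha/pi)
= sqrt(2 * 2.583 / pi)
= 1.282337
A = sqrt(1.282337)
= 1.1324

1.1324


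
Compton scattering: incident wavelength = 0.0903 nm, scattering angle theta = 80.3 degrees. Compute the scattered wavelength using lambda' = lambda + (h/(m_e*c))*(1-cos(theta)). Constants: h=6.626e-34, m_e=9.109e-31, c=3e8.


Compton wavelength: h/(m_e*c) = 2.4247e-12 m
d_lambda = 2.4247e-12 * (1 - cos(80.3 deg))
= 2.4247e-12 * 0.831511
= 2.0162e-12 m = 0.002016 nm
lambda' = 0.0903 + 0.002016
= 0.092316 nm

0.092316


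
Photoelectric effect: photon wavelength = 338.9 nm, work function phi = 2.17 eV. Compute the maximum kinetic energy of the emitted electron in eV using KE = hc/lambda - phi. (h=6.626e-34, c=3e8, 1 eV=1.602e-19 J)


E_photon = hc / lambda
= (6.626e-34)(3e8) / (338.9e-9)
= 5.8654e-19 J
= 3.6613 eV
KE = E_photon - phi
= 3.6613 - 2.17
= 1.4913 eV

1.4913


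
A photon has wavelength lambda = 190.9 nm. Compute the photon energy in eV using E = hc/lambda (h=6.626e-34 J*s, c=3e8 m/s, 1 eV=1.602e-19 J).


E = hc / lambda
= (6.626e-34)(3e8) / (190.9e-9)
= 1.9878e-25 / 1.9090e-07
= 1.0413e-18 J
Converting to eV: 1.0413e-18 / 1.602e-19
= 6.4999 eV

6.4999


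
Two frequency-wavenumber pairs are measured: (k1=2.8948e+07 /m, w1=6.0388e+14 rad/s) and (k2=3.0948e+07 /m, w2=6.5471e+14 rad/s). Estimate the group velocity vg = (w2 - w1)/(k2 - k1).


vg = (w2 - w1) / (k2 - k1)
= (6.5471e+14 - 6.0388e+14) / (3.0948e+07 - 2.8948e+07)
= 5.0830e+13 / 2.0000e+06
= 2.5415e+07 m/s

2.5415e+07


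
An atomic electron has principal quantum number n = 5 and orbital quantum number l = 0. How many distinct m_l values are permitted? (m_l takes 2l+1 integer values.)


m_l ranges from -l to +l in integer steps
So m_l goes from -0 to +0
Count = 2l + 1 = 2*0 + 1
= 1

1


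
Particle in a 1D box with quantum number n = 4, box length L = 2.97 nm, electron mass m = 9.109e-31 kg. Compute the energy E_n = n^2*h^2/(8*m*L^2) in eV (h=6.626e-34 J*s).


E = n^2 * h^2 / (8 * m * L^2)
= 4^2 * (6.626e-34)^2 / (8 * 9.109e-31 * (2.97e-9)^2)
= 16 * 4.3904e-67 / (8 * 9.109e-31 * 8.8209e-18)
= 1.0928e-19 J
= 0.6822 eV

0.6822


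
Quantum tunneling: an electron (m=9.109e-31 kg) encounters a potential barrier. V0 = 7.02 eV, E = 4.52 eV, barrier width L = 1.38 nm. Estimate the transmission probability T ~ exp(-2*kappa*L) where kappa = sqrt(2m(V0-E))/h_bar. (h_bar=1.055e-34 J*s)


V0 - E = 2.5 eV = 4.0050e-19 J
kappa = sqrt(2 * m * (V0-E)) / h_bar
= sqrt(2 * 9.109e-31 * 4.0050e-19) / 1.055e-34
= 8.0965e+09 /m
2*kappa*L = 2 * 8.0965e+09 * 1.38e-9
= 22.3464
T = exp(-22.3464) = 1.972727e-10

1.972727e-10


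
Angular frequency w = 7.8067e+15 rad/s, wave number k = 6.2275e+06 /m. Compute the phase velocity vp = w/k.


vp = w / k
= 7.8067e+15 / 6.2275e+06
= 1.2536e+09 m/s

1.2536e+09


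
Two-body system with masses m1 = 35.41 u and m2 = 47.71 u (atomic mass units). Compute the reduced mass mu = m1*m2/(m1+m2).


mu = m1 * m2 / (m1 + m2)
= 35.41 * 47.71 / (35.41 + 47.71)
= 1689.4111 / 83.12
= 20.325 u

20.325


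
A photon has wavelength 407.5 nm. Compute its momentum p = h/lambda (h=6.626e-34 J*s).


p = h / lambda
= 6.626e-34 / (407.5e-9)
= 6.626e-34 / 4.0750e-07
= 1.6260e-27 kg*m/s

1.6260e-27


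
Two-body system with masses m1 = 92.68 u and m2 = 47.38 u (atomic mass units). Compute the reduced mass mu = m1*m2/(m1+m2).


mu = m1 * m2 / (m1 + m2)
= 92.68 * 47.38 / (92.68 + 47.38)
= 4391.1784 / 140.06
= 31.3521 u

31.3521


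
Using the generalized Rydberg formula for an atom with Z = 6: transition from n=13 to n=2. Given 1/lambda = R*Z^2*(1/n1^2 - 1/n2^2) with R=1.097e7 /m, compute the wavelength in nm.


1/lambda = R * Z^2 * (1/n1^2 - 1/n2^2)
= 1.097e7 * 6^2 * (1/2^2 - 1/13^2)
= 1.097e7 * 36 * (0.25 - 0.005917)
= 9.6393e+07 /m
lambda = 1 / 9.6393e+07
= 10.3742 nm

10.3742


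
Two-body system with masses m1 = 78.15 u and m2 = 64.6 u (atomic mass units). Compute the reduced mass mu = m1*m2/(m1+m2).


mu = m1 * m2 / (m1 + m2)
= 78.15 * 64.6 / (78.15 + 64.6)
= 5048.49 / 142.75
= 35.366 u

35.366


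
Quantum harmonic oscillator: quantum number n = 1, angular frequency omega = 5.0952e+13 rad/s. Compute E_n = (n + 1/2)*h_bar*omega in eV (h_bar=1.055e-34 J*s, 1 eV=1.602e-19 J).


E = (n + 1/2) * h_bar * omega
= (1 + 0.5) * 1.055e-34 * 5.0952e+13
= 1.5 * 5.3754e-21
= 8.0632e-21 J
= 0.0503 eV

0.0503


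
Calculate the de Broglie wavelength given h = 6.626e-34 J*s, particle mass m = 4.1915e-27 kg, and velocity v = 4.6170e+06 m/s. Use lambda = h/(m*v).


lambda = h / (m * v)
= 6.626e-34 / (4.1915e-27 * 4.6170e+06)
= 6.626e-34 / 1.9352e-20
= 3.4239e-14 m

3.4239e-14


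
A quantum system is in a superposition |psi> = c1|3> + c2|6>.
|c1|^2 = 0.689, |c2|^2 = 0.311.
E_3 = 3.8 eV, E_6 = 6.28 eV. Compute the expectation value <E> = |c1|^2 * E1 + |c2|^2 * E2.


<E> = |c1|^2 * E1 + |c2|^2 * E2
= 0.689 * 3.8 + 0.311 * 6.28
= 2.6182 + 1.9531
= 4.5713 eV

4.5713


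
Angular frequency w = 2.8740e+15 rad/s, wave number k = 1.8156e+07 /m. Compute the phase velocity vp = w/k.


vp = w / k
= 2.8740e+15 / 1.8156e+07
= 1.5829e+08 m/s

1.5829e+08


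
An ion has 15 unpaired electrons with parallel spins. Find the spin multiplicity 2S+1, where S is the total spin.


Total spin S = N * (1/2) = 15 * 0.5 = 7.5
Spin multiplicity = 2S + 1
= 2 * 7.5 + 1
= 16

16


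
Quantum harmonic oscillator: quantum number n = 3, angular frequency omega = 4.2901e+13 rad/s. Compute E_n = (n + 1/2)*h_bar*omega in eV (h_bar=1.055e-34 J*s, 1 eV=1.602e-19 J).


E = (n + 1/2) * h_bar * omega
= (3 + 0.5) * 1.055e-34 * 4.2901e+13
= 3.5 * 4.5261e-21
= 1.5841e-20 J
= 0.0989 eV

0.0989


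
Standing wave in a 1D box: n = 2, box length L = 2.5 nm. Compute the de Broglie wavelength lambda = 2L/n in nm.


lambda = 2L / n
= 2 * 2.5 / 2
= 5.0 / 2
= 2.5 nm

2.5


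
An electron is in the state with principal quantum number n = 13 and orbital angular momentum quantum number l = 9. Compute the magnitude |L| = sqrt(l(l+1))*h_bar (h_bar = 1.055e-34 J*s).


L = sqrt(l*(l+1)) * h_bar
= sqrt(9 * 10) * 1.055e-34
= sqrt(90) * 1.055e-34
= 9.4868 * 1.055e-34
= 1.0009e-33 J*s

1.0009e-33


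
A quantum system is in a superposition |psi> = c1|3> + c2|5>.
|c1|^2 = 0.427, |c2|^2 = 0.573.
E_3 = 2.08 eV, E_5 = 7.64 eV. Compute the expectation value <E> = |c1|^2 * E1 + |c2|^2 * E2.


<E> = |c1|^2 * E1 + |c2|^2 * E2
= 0.427 * 2.08 + 0.573 * 7.64
= 0.8882 + 4.3777
= 5.2659 eV

5.2659


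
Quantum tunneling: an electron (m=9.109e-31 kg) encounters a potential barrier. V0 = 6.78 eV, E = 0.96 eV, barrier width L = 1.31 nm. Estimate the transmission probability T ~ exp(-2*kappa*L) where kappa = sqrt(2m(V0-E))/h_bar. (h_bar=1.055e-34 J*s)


V0 - E = 5.82 eV = 9.3236e-19 J
kappa = sqrt(2 * m * (V0-E)) / h_bar
= sqrt(2 * 9.109e-31 * 9.3236e-19) / 1.055e-34
= 1.2354e+10 /m
2*kappa*L = 2 * 1.2354e+10 * 1.31e-9
= 32.3662
T = exp(-32.3662) = 8.780737e-15

8.780737e-15


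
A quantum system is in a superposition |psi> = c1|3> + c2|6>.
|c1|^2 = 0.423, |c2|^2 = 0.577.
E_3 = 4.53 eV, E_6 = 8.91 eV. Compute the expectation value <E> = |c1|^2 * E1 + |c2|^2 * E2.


<E> = |c1|^2 * E1 + |c2|^2 * E2
= 0.423 * 4.53 + 0.577 * 8.91
= 1.9162 + 5.1411
= 7.0573 eV

7.0573


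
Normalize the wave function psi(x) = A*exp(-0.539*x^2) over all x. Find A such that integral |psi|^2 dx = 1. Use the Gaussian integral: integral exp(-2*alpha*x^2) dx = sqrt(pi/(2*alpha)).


integral |psi|^2 dx = A^2 * sqrt(pi/(2*alpha)) = 1
A^2 = sqrt(2*alpha/pi)
= sqrt(2 * 0.539 / pi)
= 0.58578
A = sqrt(0.58578)
= 0.7654

0.7654


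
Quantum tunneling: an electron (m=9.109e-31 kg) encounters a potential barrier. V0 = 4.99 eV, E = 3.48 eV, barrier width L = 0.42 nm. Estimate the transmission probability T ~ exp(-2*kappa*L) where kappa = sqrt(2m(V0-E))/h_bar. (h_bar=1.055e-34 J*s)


V0 - E = 1.51 eV = 2.4190e-19 J
kappa = sqrt(2 * m * (V0-E)) / h_bar
= sqrt(2 * 9.109e-31 * 2.4190e-19) / 1.055e-34
= 6.2924e+09 /m
2*kappa*L = 2 * 6.2924e+09 * 0.42e-9
= 5.2856
T = exp(-5.2856) = 5.063832e-03

5.063832e-03


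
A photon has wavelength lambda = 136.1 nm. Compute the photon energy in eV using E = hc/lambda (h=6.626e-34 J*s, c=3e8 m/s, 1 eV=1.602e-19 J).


E = hc / lambda
= (6.626e-34)(3e8) / (136.1e-9)
= 1.9878e-25 / 1.3610e-07
= 1.4605e-18 J
Converting to eV: 1.4605e-18 / 1.602e-19
= 9.117 eV

9.117


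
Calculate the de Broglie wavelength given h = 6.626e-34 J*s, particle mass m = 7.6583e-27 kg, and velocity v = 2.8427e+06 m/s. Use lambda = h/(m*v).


lambda = h / (m * v)
= 6.626e-34 / (7.6583e-27 * 2.8427e+06)
= 6.626e-34 / 2.1770e-20
= 3.0436e-14 m

3.0436e-14


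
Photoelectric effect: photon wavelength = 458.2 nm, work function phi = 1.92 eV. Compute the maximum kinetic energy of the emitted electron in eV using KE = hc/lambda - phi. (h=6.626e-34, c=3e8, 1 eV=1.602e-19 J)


E_photon = hc / lambda
= (6.626e-34)(3e8) / (458.2e-9)
= 4.3383e-19 J
= 2.708 eV
KE = E_photon - phi
= 2.708 - 1.92
= 0.788 eV

0.788


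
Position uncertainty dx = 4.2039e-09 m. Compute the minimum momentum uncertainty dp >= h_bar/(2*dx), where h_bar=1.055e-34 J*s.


dp = h_bar / (2 * dx)
= 1.055e-34 / (2 * 4.2039e-09)
= 1.055e-34 / 8.4078e-09
= 1.2548e-26 kg*m/s

1.2548e-26


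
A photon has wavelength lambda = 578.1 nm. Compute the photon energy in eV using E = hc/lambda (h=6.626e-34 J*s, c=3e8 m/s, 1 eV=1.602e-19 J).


E = hc / lambda
= (6.626e-34)(3e8) / (578.1e-9)
= 1.9878e-25 / 5.7810e-07
= 3.4385e-19 J
Converting to eV: 3.4385e-19 / 1.602e-19
= 2.1464 eV

2.1464


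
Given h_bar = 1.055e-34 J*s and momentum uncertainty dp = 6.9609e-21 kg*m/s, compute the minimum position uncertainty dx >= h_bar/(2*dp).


dx = h_bar / (2 * dp)
= 1.055e-34 / (2 * 6.9609e-21)
= 1.055e-34 / 1.3922e-20
= 7.5780e-15 m

7.5780e-15


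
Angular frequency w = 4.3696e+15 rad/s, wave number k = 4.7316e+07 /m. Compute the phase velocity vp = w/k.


vp = w / k
= 4.3696e+15 / 4.7316e+07
= 9.2349e+07 m/s

9.2349e+07


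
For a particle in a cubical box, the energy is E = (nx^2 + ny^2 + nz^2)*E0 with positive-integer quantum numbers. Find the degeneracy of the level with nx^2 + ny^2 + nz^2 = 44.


Enumerate all (nx, ny, nz) with nx^2 + ny^2 + nz^2 = 44:
(2,2,6)
(2,6,2)
(6,2,2)
Total degeneracy = 3

3


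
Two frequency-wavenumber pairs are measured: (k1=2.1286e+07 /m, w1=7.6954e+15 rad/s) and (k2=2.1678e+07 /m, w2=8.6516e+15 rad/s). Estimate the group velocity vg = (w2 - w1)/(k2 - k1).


vg = (w2 - w1) / (k2 - k1)
= (8.6516e+15 - 7.6954e+15) / (2.1678e+07 - 2.1286e+07)
= 9.5620e+14 / 3.9200e+05
= 2.4393e+09 m/s

2.4393e+09


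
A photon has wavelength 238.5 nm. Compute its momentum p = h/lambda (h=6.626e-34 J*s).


p = h / lambda
= 6.626e-34 / (238.5e-9)
= 6.626e-34 / 2.3850e-07
= 2.7782e-27 kg*m/s

2.7782e-27


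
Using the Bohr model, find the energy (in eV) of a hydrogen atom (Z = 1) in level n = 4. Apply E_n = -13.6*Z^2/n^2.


E_n = -13.6 * Z^2 / n^2
= -13.6 * 1^2 / 4^2
= -13.6 * 1 / 16
= -0.85 eV

-0.85


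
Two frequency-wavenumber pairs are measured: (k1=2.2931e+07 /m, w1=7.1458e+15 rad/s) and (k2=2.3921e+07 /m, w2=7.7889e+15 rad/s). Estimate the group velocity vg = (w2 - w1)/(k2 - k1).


vg = (w2 - w1) / (k2 - k1)
= (7.7889e+15 - 7.1458e+15) / (2.3921e+07 - 2.2931e+07)
= 6.4310e+14 / 9.9000e+05
= 6.4960e+08 m/s

6.4960e+08


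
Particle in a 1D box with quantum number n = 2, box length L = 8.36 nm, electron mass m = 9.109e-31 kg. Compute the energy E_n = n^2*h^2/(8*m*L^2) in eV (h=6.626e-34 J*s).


E = n^2 * h^2 / (8 * m * L^2)
= 2^2 * (6.626e-34)^2 / (8 * 9.109e-31 * (8.36e-9)^2)
= 4 * 4.3904e-67 / (8 * 9.109e-31 * 6.9890e-17)
= 3.4482e-21 J
= 0.0215 eV

0.0215


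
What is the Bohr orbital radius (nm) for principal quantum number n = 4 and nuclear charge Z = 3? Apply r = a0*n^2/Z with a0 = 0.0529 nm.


r = a0 * n^2 / Z
= 0.0529 * 4^2 / 3
= 0.0529 * 16 / 3
= 0.2821 nm

0.2821


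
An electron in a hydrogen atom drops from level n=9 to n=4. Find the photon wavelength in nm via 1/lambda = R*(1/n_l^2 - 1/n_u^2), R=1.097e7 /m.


1/lambda = R * (1/n_l^2 - 1/n_u^2)
= 1.097e7 * (1/4^2 - 1/9^2)
= 1.097e7 * (0.0625 - 0.012346)
= 1.097e7 * 0.050154
= 5.5019e+05 /m
lambda = 1 / 5.5019e+05 = 1817.5444 nm

1817.5444


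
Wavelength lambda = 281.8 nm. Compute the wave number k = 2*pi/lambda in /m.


k = 2 * pi / lambda
= 6.2832 / (281.8e-9)
= 6.2832 / 2.8180e-07
= 2.2297e+07 /m

2.2297e+07


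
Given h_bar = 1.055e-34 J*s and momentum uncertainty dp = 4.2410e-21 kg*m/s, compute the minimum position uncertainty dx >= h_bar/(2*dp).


dx = h_bar / (2 * dp)
= 1.055e-34 / (2 * 4.2410e-21)
= 1.055e-34 / 8.4820e-21
= 1.2438e-14 m

1.2438e-14


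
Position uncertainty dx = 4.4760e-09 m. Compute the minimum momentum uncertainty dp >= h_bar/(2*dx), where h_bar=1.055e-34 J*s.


dp = h_bar / (2 * dx)
= 1.055e-34 / (2 * 4.4760e-09)
= 1.055e-34 / 8.9520e-09
= 1.1785e-26 kg*m/s

1.1785e-26


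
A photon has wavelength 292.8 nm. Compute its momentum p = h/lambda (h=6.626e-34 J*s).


p = h / lambda
= 6.626e-34 / (292.8e-9)
= 6.626e-34 / 2.9280e-07
= 2.2630e-27 kg*m/s

2.2630e-27


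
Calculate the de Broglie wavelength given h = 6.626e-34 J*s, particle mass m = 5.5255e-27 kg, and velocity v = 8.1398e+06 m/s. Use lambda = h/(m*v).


lambda = h / (m * v)
= 6.626e-34 / (5.5255e-27 * 8.1398e+06)
= 6.626e-34 / 4.4976e-20
= 1.4732e-14 m

1.4732e-14


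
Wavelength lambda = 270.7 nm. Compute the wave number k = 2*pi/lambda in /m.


k = 2 * pi / lambda
= 6.2832 / (270.7e-9)
= 6.2832 / 2.7070e-07
= 2.3211e+07 /m

2.3211e+07


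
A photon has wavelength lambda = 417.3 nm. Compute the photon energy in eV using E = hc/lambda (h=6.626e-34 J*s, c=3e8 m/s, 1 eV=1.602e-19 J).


E = hc / lambda
= (6.626e-34)(3e8) / (417.3e-9)
= 1.9878e-25 / 4.1730e-07
= 4.7635e-19 J
Converting to eV: 4.7635e-19 / 1.602e-19
= 2.9735 eV

2.9735


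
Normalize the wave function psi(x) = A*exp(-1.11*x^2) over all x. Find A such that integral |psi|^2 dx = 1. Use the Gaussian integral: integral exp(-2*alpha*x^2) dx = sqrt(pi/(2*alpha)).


integral |psi|^2 dx = A^2 * sqrt(pi/(2*alpha)) = 1
A^2 = sqrt(2*alpha/pi)
= sqrt(2 * 1.11 / pi)
= 0.840624
A = sqrt(0.840624)
= 0.9169

0.9169


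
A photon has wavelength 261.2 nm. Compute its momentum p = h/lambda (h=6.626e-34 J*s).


p = h / lambda
= 6.626e-34 / (261.2e-9)
= 6.626e-34 / 2.6120e-07
= 2.5368e-27 kg*m/s

2.5368e-27


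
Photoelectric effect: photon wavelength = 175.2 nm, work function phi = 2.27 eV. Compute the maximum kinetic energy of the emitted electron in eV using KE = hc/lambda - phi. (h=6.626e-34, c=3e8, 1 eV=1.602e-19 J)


E_photon = hc / lambda
= (6.626e-34)(3e8) / (175.2e-9)
= 1.1346e-18 J
= 7.0823 eV
KE = E_photon - phi
= 7.0823 - 2.27
= 4.8123 eV

4.8123


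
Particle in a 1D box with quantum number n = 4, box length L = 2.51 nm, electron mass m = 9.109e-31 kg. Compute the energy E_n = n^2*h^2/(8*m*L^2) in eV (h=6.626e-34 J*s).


E = n^2 * h^2 / (8 * m * L^2)
= 4^2 * (6.626e-34)^2 / (8 * 9.109e-31 * (2.51e-9)^2)
= 16 * 4.3904e-67 / (8 * 9.109e-31 * 6.3001e-18)
= 1.5301e-19 J
= 0.9551 eV

0.9551


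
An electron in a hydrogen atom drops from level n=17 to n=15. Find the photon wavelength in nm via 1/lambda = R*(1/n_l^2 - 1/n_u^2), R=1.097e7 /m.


1/lambda = R * (1/n_l^2 - 1/n_u^2)
= 1.097e7 * (1/15^2 - 1/17^2)
= 1.097e7 * (0.004444 - 0.00346)
= 1.097e7 * 0.000984
= 1.0797e+04 /m
lambda = 1 / 1.0797e+04 = 92617.6504 nm

92617.6504


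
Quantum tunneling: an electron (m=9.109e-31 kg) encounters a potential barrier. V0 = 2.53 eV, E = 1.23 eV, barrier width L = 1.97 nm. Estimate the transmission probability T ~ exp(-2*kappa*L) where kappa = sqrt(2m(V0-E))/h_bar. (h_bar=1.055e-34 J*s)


V0 - E = 1.3 eV = 2.0826e-19 J
kappa = sqrt(2 * m * (V0-E)) / h_bar
= sqrt(2 * 9.109e-31 * 2.0826e-19) / 1.055e-34
= 5.8385e+09 /m
2*kappa*L = 2 * 5.8385e+09 * 1.97e-9
= 23.0037
T = exp(-23.0037) = 1.022433e-10

1.022433e-10
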